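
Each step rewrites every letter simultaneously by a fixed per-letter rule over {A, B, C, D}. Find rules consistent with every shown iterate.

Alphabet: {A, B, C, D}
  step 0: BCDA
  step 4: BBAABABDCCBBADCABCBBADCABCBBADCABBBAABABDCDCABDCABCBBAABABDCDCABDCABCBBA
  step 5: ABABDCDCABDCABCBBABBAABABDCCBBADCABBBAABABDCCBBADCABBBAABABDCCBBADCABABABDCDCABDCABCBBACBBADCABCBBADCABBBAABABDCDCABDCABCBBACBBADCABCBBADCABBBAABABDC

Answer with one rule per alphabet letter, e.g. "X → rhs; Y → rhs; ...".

  step 4 ⇒ step 5: BBAABABDCCBBADCABCBBADCABCBBADCABBBAABABDCDCABDCABCBBAABABDCDCABDCABCBBA ⇒ AB·AB·DC·DC·AB·DC·AB·C·BBA·BBA·AB·AB·DC·C·BBA·DC·AB·BBA·AB·AB·DC·C·BBA·DC·AB·BBA·AB·AB·DC·C·BBA·DC·AB·AB·AB·DC·DC·AB·DC·AB·C·BBA·C·BBA·DC·AB·C·BBA·DC·AB·BBA·AB·AB·DC·DC·AB·DC·AB·C·BBA·C·BBA·DC·AB·C·BBA·DC·AB·BBA·AB·AB·DC
    A ↦ DC
    B ↦ AB
    C ↦ BBA
    D ↦ C

A->DC, B->AB, C->BBA, D->C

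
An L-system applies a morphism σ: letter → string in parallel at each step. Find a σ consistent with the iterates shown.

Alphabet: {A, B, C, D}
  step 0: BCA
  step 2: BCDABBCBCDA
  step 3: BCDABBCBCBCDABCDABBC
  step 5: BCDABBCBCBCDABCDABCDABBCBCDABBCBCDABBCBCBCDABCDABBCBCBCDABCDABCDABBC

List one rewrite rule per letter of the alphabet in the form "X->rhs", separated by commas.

  step 2 ⇒ step 3: BCDABBCBCDA ⇒ BC·DA·B·BC·BC·BC·DA·BC·DA·B·BC
    A ↦ BC
    B ↦ BC
    C ↦ DA
    D ↦ B

A->BC, B->BC, C->DA, D->B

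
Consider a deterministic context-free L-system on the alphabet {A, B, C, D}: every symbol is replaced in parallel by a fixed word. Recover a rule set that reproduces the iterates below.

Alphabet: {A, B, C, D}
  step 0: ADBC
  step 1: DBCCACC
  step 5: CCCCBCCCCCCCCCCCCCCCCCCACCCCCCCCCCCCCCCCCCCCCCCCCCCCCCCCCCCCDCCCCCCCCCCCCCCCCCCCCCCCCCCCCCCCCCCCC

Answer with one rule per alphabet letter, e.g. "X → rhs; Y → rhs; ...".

A->D, B->CA, C->CC, D->BC

  step 0 ⇒ step 1: ADBC ⇒ D·BC·CA·CC
    A ↦ D
    B ↦ CA
    C ↦ CC
    D ↦ BC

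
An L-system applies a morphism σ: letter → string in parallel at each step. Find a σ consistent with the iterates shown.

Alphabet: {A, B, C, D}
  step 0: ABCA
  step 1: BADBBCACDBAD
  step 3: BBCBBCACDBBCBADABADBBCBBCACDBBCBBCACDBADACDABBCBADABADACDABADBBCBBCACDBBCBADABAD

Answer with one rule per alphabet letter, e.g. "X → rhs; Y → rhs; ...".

  step 0 ⇒ step 1: ABCA ⇒ BAD·BBC·ACD·BAD
    A ↦ BAD
    B ↦ BBC
    C ↦ ACD
    D ↦ A  (constrained at step 1)

A->BAD, B->BBC, C->ACD, D->A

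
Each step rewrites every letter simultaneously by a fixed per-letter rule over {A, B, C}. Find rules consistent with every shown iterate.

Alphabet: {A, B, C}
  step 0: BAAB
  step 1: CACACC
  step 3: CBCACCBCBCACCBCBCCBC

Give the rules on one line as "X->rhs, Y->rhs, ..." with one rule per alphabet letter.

A->AC, B->C, C->CB

  step 0 ⇒ step 1: BAAB ⇒ C·AC·AC·C
    A ↦ AC
    B ↦ C
    C ↦ CB  (constrained at step 1)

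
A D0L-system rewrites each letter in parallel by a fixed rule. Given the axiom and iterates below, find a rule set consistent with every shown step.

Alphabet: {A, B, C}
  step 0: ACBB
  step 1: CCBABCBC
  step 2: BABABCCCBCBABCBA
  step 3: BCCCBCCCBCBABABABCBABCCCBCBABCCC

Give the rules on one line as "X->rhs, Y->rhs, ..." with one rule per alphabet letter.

  step 2 ⇒ step 3: BABABCCCBCBABCBA ⇒ BC·CC·BC·CC·BC·BA·BA·BA·BC·BA·BC·CC·BC·BA·BC·CC
    A ↦ CC
    B ↦ BC
    C ↦ BA

A->CC, B->BC, C->BA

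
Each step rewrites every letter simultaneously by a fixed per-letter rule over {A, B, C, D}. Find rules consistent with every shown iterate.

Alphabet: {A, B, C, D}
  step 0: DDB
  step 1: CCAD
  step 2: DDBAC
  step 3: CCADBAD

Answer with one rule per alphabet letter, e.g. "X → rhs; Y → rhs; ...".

A->BA, B->AD, C->D, D->C

  step 2 ⇒ step 3: DDBAC ⇒ C·C·AD·BA·D
    A ↦ BA
    B ↦ AD
    C ↦ D
    D ↦ C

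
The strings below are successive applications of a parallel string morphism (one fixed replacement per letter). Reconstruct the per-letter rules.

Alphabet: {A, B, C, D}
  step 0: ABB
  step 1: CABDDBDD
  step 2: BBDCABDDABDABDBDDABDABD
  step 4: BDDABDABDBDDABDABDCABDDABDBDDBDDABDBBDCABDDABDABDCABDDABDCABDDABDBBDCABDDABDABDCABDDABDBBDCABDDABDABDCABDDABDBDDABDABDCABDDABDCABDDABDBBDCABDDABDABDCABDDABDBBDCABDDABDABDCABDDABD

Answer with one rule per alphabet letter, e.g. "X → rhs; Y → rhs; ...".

A->CA, B->BDD, C->BBD, D->ABD

  step 1 ⇒ step 2: CABDDBDD ⇒ BBD·CA·BDD·ABD·ABD·BDD·ABD·ABD
    A ↦ CA
    B ↦ BDD
    C ↦ BBD
    D ↦ ABD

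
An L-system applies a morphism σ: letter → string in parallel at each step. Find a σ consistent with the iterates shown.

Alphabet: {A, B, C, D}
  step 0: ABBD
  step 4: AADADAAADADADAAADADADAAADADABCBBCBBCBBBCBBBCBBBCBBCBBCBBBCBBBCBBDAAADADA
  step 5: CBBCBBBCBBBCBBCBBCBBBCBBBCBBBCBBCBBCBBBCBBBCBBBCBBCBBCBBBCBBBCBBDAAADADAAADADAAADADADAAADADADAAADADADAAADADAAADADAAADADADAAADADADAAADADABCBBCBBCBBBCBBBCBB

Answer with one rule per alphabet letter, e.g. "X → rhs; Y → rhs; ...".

  step 4 ⇒ step 5: AADADAAADADADAAADADADAAADADABCBBCBBCBBBCBBBCBBBCBBCBBCBBBCBBBCBBDAAADADA ⇒ CBB·CBB·B·CBB·B·CBB·CBB·CBB·B·CBB·B·CBB·B·CBB·CBB·CBB·B·CBB·B·CBB·B·CBB·CBB·CBB·B·CBB·B·CBB·DA·AA·DA·DA·AA·DA·DA·AA·DA·DA·DA·AA·DA·DA·DA·AA·DA·DA·DA·AA·DA·DA·AA·DA·DA·AA·DA·DA·DA·AA·DA·DA·DA·AA·DA·DA·B·CBB·CBB·CBB·B·CBB·B·CBB
    A ↦ CBB
    B ↦ DA
    C ↦ AA
    D ↦ B

A->CBB, B->DA, C->AA, D->B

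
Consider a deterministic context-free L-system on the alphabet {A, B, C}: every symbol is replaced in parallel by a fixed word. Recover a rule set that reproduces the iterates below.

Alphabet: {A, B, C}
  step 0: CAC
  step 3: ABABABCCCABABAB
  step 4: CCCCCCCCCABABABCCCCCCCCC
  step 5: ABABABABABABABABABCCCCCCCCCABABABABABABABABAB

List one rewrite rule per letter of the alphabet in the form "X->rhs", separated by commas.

  step 4 ⇒ step 5: CCCCCCCCCABABABCCCCCCCCC ⇒ AB·AB·AB·AB·AB·AB·AB·AB·AB·C·CC·C·CC·C·CC·AB·AB·AB·AB·AB·AB·AB·AB·AB
    A ↦ C
    B ↦ CC
    C ↦ AB

A->C, B->CC, C->AB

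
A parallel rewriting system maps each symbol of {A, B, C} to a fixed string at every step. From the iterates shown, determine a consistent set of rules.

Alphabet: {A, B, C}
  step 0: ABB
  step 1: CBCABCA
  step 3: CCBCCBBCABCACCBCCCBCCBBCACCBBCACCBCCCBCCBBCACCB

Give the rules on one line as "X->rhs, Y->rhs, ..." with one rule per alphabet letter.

  step 0 ⇒ step 1: ABB ⇒ C·BCA·BCA
    A ↦ C
    B ↦ BCA
    C ↦ CCB  (constrained at step 1)

A->C, B->BCA, C->CCB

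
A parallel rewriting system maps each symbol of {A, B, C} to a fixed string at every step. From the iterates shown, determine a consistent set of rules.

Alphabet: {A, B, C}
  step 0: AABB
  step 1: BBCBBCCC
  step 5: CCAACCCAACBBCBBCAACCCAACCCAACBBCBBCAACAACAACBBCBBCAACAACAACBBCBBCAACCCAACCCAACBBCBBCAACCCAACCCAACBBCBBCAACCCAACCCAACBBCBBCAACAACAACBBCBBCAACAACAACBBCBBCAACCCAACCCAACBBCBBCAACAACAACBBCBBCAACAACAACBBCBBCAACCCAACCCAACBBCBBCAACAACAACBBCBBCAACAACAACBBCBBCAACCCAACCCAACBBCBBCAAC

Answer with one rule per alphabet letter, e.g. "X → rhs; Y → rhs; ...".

A->BBC, B->C, C->AAC

  step 0 ⇒ step 1: AABB ⇒ BBC·BBC·C·C
    A ↦ BBC
    B ↦ C
    C ↦ AAC  (constrained at step 1)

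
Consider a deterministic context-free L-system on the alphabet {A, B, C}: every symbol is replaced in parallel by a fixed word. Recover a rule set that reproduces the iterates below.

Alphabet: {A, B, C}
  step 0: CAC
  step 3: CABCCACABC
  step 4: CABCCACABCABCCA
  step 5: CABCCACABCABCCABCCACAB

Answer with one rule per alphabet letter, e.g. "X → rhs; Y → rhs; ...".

  step 4 ⇒ step 5: CABCCACABCABCCA ⇒ CA·B·C·CA·CA·B·CA·B·C·CA·B·C·CA·CA·B
    A ↦ B
    B ↦ C
    C ↦ CA

A->B, B->C, C->CA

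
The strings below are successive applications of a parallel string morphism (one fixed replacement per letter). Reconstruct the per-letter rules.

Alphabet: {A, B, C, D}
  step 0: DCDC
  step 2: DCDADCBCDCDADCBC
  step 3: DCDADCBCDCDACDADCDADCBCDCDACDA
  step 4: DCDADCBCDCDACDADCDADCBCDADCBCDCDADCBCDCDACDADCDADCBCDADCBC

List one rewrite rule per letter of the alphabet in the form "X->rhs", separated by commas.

A->BC, B->C, C->DA, D->DC

  step 3 ⇒ step 4: DCDADCBCDCDACDADCDADCBCDCDACDA ⇒ DC·DA·DC·BC·DC·DA·C·DA·DC·DA·DC·BC·DA·DC·BC·DC·DA·DC·BC·DC·DA·C·DA·DC·DA·DC·BC·DA·DC·BC
    A ↦ BC
    B ↦ C
    C ↦ DA
    D ↦ DC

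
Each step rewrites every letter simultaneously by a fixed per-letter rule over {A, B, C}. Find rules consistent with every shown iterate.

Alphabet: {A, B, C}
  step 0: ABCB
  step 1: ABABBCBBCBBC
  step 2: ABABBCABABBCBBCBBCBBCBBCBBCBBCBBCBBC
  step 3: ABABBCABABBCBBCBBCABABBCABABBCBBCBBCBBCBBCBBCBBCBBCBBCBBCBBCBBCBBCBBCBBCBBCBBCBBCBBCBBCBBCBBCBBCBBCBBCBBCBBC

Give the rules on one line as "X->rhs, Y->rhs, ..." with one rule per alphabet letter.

  step 2 ⇒ step 3: ABABBCABABBCBBCBBCBBCBBCBBCBBCBBCBBC ⇒ ABA·BBC·ABA·BBC·BBC·BBC·ABA·BBC·ABA·BBC·BBC·BBC·BBC·BBC·BBC·BBC·BBC·BBC·BBC·BBC·BBC·BBC·BBC·BBC·BBC·BBC·BBC·BBC·BBC·BBC·BBC·BBC·BBC·BBC·BBC·BBC
    A ↦ ABA
    B ↦ BBC
    C ↦ BBC

A->ABA, B->BBC, C->BBC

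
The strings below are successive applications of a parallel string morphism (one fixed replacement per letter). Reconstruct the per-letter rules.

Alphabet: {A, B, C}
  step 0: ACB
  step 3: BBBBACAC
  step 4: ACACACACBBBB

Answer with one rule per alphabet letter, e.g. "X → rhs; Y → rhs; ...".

A->B, B->AC, C->B

  step 3 ⇒ step 4: BBBBACAC ⇒ AC·AC·AC·AC·B·B·B·B
    A ↦ B
    B ↦ AC
    C ↦ B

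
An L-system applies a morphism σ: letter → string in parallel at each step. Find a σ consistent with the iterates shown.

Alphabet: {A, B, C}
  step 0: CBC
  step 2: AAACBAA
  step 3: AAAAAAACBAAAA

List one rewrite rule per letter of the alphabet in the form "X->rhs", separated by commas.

  step 2 ⇒ step 3: AAACBAA ⇒ AA·AA·AA·A·CB·AA·AA
    A ↦ AA
    B ↦ CB
    C ↦ A

A->AA, B->CB, C->A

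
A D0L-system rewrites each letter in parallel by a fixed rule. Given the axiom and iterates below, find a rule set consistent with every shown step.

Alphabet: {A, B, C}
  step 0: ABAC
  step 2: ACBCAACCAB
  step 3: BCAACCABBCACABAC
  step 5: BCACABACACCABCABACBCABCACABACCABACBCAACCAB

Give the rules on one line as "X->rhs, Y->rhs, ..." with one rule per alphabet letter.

A->B, B->AC, C->CA

  step 2 ⇒ step 3: ACBCAACCAB ⇒ B·CA·AC·CA·B·B·CA·CA·B·AC
    A ↦ B
    B ↦ AC
    C ↦ CA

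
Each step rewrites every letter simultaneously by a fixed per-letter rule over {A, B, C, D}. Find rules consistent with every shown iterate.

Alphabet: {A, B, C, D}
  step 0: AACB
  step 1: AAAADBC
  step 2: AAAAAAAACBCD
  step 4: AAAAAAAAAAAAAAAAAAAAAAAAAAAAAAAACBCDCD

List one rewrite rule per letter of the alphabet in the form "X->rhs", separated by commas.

A->AA, B->BC, C->D, D->C

  step 1 ⇒ step 2: AAAADBC ⇒ AA·AA·AA·AA·C·BC·D
    A ↦ AA
    B ↦ BC
    C ↦ D
    D ↦ C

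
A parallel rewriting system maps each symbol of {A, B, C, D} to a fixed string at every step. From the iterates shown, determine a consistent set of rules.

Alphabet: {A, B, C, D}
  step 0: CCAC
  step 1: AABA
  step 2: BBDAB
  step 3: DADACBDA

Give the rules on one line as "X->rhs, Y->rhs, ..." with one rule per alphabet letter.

  step 2 ⇒ step 3: BBDAB ⇒ DA·DA·C·B·DA
    A ↦ B
    B ↦ DA
    D ↦ C
  step 0 ⇒ step 1: CCAC ⇒ A·A·B·A
    C ↦ A

A->B, B->DA, C->A, D->C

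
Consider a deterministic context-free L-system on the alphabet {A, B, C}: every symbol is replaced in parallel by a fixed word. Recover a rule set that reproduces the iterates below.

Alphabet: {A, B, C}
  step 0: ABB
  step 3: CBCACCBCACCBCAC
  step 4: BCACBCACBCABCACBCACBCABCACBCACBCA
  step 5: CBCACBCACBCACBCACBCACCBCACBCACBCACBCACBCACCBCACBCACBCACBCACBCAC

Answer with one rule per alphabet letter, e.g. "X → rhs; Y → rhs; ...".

A->C, B->C, C->BCA

  step 4 ⇒ step 5: BCACBCACBCABCACBCACBCABCACBCACBCA ⇒ C·BCA·C·BCA·C·BCA·C·BCA·C·BCA·C·C·BCA·C·BCA·C·BCA·C·BCA·C·BCA·C·C·BCA·C·BCA·C·BCA·C·BCA·C·BCA·C
    A ↦ C
    B ↦ C
    C ↦ BCA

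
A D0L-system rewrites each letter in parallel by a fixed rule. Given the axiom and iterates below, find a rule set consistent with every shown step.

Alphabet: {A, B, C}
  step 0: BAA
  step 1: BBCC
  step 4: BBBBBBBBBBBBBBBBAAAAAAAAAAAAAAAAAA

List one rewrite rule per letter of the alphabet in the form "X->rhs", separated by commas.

  step 0 ⇒ step 1: BAA ⇒ BB·C·C
    A ↦ C
    B ↦ BB
    C ↦ AAA  (constrained at step 1)

A->C, B->BB, C->AAA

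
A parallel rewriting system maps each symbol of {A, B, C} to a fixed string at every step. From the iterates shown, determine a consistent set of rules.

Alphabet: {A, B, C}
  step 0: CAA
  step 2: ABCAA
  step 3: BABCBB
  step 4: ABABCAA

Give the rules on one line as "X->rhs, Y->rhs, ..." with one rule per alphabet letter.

  step 3 ⇒ step 4: BABCBB ⇒ A·B·A·BC·A·A
    A ↦ B
    B ↦ A
    C ↦ BC

A->B, B->A, C->BC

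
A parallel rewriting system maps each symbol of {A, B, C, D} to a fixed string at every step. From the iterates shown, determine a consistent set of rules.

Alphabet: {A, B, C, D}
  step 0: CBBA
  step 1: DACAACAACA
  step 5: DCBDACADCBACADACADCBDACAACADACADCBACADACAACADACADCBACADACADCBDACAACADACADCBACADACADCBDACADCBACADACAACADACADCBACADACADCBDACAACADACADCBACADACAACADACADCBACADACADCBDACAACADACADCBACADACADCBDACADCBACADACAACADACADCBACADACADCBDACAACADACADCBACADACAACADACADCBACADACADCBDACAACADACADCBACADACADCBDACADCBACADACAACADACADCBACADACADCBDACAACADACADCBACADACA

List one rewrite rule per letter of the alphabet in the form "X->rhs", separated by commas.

  step 0 ⇒ step 1: CBBA ⇒ D·ACA·ACA·ACA
    A ↦ ACA
    B ↦ ACA
    C ↦ D
    D ↦ DCB  (constrained at step 1)

A->ACA, B->ACA, C->D, D->DCB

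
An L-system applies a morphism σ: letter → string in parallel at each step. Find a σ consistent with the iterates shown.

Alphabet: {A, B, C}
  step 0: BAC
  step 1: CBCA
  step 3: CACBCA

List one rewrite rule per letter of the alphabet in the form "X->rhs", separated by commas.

A->C, B->CB, C->A

  step 0 ⇒ step 1: BAC ⇒ CB·C·A
    A ↦ C
    B ↦ CB
    C ↦ A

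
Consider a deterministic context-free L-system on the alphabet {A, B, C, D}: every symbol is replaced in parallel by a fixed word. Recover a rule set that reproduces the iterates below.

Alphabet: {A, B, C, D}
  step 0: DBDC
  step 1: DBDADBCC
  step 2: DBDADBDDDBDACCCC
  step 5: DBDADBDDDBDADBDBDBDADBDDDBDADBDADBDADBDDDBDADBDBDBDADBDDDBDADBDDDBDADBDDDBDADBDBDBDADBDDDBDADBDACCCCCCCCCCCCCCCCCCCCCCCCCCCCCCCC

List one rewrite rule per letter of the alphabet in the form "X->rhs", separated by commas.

  step 1 ⇒ step 2: DBDADBCC ⇒ DB·DA·DB·DD·DB·DA·CC·CC
    A ↦ DD
    B ↦ DA
    C ↦ CC
    D ↦ DB

A->DD, B->DA, C->CC, D->DB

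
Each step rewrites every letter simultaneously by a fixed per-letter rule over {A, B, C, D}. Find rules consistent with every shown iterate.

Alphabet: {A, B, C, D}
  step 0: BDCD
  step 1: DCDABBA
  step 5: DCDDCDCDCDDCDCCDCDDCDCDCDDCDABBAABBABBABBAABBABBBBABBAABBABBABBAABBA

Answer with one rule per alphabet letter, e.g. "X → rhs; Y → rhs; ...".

  step 0 ⇒ step 1: BDCD ⇒ DCD·A·BB·A
    B ↦ DCD
    C ↦ BB
    D ↦ A
    A ↦ C  (constrained at step 1)

A->C, B->DCD, C->BB, D->A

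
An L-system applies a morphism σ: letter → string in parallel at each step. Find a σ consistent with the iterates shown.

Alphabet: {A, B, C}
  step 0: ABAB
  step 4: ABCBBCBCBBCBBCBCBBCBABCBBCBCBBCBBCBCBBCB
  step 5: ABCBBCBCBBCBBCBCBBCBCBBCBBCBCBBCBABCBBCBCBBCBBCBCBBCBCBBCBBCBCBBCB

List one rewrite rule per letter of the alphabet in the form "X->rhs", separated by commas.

A->AB, B->CB, C->B

  step 4 ⇒ step 5: ABCBBCBCBBCBBCBCBBCBABCBBCBCBBCBBCBCBBCB ⇒ AB·CB·B·CB·CB·B·CB·B·CB·CB·B·CB·CB·B·CB·B·CB·CB·B·CB·AB·CB·B·CB·CB·B·CB·B·CB·CB·B·CB·CB·B·CB·B·CB·CB·B·CB
    A ↦ AB
    B ↦ CB
    C ↦ B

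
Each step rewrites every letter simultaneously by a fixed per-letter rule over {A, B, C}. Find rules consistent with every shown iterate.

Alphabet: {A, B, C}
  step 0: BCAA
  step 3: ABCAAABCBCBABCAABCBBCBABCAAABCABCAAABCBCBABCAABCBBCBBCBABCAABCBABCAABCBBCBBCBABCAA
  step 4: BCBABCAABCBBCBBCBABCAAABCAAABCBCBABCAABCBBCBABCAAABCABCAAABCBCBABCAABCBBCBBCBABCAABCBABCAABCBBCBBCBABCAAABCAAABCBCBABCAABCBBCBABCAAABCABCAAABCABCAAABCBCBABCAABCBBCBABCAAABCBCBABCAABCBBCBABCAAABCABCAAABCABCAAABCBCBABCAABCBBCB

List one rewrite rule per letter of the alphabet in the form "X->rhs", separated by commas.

  step 3 ⇒ step 4: ABCAAABCBCBABCAABCBBCBABCAAABCABCAAABCBCBABCAABCBBCBBCBABCAABCBABCAABCBBCBBCBABCAA ⇒ BCB·ABC·AA·BCB·BCB·BCB·ABC·AA·ABC·AA·ABC·BCB·ABC·AA·BCB·BCB·ABC·AA·ABC·ABC·AA·ABC·BCB·ABC·AA·BCB·BCB·BCB·ABC·AA·BCB·ABC·AA·BCB·BCB·BCB·ABC·AA·ABC·AA·ABC·BCB·ABC·AA·BCB·BCB·ABC·AA·ABC·ABC·AA·ABC·ABC·AA·ABC·BCB·ABC·AA·BCB·BCB·ABC·AA·ABC·BCB·ABC·AA·BCB·BCB·ABC·AA·ABC·ABC·AA·ABC·ABC·AA·ABC·BCB·ABC·AA·BCB·BCB
    A ↦ BCB
    B ↦ ABC
    C ↦ AA

A->BCB, B->ABC, C->AA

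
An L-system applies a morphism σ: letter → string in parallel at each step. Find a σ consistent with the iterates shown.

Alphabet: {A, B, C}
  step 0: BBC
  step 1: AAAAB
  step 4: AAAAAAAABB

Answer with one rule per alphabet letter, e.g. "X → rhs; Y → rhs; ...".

A->C, B->AA, C->B

  step 0 ⇒ step 1: BBC ⇒ AA·AA·B
    B ↦ AA
    C ↦ B
    A ↦ C  (constrained at step 1)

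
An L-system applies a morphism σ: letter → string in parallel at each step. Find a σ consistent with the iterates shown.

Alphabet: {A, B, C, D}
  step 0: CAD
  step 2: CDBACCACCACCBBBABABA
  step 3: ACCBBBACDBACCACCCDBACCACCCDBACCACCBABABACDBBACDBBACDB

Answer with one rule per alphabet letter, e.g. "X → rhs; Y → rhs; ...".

  step 2 ⇒ step 3: CDBACCACCACCBBBABABA ⇒ ACC·BB·BA·CDB·ACC·ACC·CDB·ACC·ACC·CDB·ACC·ACC·BA·BA·BA·CDB·BA·CDB·BA·CDB
    A ↦ CDB
    B ↦ BA
    C ↦ ACC
    D ↦ BB

A->CDB, B->BA, C->ACC, D->BB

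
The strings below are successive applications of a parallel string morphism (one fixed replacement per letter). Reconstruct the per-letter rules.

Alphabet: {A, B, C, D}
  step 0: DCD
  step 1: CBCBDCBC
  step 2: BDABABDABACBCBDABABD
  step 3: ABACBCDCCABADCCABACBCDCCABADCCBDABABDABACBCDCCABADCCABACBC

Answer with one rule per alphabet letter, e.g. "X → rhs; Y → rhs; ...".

A->DCC, B->ABA, C->BD, D->CBC

  step 2 ⇒ step 3: BDABABDABACBCBDABABD ⇒ ABA·CBC·DCC·ABA·DCC·ABA·CBC·DCC·ABA·DCC·BD·ABA·BD·ABA·CBC·DCC·ABA·DCC·ABA·CBC
    A ↦ DCC
    B ↦ ABA
    C ↦ BD
    D ↦ CBC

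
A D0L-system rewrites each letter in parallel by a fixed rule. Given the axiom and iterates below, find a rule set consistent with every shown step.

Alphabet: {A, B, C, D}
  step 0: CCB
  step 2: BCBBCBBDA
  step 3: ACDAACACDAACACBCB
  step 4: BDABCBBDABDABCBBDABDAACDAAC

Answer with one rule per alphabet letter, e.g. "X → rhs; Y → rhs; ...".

A->B, B->AC, C->DA, D->BC

  step 3 ⇒ step 4: ACDAACACDAACACBCB ⇒ B·DA·BC·B·B·DA·B·DA·BC·B·B·DA·B·DA·AC·DA·AC
    A ↦ B
    B ↦ AC
    C ↦ DA
    D ↦ BC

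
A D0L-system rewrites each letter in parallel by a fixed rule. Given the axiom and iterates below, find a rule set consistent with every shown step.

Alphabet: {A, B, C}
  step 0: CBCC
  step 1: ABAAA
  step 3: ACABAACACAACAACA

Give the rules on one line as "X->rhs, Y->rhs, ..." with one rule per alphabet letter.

A->AC, B->BA, C->A

  step 0 ⇒ step 1: CBCC ⇒ A·BA·A·A
    B ↦ BA
    C ↦ A
    A ↦ AC  (constrained at step 1)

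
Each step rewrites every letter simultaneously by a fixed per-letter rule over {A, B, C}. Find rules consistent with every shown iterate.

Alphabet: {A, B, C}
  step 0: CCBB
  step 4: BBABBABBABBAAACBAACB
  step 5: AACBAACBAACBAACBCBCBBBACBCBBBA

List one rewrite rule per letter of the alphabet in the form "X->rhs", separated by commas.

  step 4 ⇒ step 5: BBABBABBABBAAACBAACB ⇒ A·A·CB·A·A·CB·A·A·CB·A·A·CB·CB·CB·BB·A·CB·CB·BB·A
    A ↦ CB
    B ↦ A
    C ↦ BB

A->CB, B->A, C->BB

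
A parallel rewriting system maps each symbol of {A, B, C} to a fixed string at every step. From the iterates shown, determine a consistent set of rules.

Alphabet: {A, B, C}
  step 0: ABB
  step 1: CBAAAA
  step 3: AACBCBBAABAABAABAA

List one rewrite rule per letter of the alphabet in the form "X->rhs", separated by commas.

A->CB, B->AA, C->B

  step 0 ⇒ step 1: ABB ⇒ CB·AA·AA
    A ↦ CB
    B ↦ AA
    C ↦ B  (constrained at step 1)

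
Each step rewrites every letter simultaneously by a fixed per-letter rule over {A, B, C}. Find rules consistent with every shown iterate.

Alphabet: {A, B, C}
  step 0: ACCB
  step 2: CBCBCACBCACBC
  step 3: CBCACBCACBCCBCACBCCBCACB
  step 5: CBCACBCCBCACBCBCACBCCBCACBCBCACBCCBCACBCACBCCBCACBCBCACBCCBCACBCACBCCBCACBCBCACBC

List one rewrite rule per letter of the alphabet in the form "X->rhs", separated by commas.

A->C, B->CA, C->CB

  step 2 ⇒ step 3: CBCBCACBCACBC ⇒ CB·CA·CB·CA·CB·C·CB·CA·CB·C·CB·CA·CB
    A ↦ C
    B ↦ CA
    C ↦ CB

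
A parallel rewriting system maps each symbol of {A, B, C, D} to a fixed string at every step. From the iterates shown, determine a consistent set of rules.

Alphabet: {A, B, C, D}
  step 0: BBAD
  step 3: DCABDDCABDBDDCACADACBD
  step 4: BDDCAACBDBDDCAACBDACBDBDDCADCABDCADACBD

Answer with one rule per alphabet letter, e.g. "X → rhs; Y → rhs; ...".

  step 3 ⇒ step 4: DCABDDCABDBDDCACADACBD ⇒ BD·D·CA·AC·BD·BD·D·CA·AC·BD·AC·BD·BD·D·CA·D·CA·BD·CA·D·AC·BD
    A ↦ CA
    B ↦ AC
    C ↦ D
    D ↦ BD

A->CA, B->AC, C->D, D->BD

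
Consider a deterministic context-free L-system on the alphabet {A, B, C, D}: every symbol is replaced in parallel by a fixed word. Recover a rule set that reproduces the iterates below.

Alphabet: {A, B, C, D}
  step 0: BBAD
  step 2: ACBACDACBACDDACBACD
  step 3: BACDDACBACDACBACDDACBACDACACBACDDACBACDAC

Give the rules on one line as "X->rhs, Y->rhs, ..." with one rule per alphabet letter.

A->B, B->DAC, C->ACD, D->AC

  step 2 ⇒ step 3: ACBACDACBACDDACBACD ⇒ B·ACD·DAC·B·ACD·AC·B·ACD·DAC·B·ACD·AC·AC·B·ACD·DAC·B·ACD·AC
    A ↦ B
    B ↦ DAC
    C ↦ ACD
    D ↦ AC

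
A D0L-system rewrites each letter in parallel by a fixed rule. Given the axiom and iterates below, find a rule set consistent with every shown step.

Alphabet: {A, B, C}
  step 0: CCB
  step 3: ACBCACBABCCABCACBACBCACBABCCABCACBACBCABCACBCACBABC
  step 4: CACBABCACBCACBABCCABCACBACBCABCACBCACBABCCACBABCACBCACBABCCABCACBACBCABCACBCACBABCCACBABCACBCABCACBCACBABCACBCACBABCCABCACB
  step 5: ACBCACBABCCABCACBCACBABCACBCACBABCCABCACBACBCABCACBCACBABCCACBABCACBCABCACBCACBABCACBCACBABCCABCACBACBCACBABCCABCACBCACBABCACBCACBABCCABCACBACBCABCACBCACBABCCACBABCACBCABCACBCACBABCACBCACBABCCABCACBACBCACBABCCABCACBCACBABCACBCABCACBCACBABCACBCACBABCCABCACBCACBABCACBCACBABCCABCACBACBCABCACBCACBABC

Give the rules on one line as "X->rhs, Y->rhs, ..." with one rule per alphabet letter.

  step 4 ⇒ step 5: CACBABCACBCACBABCCABCACBACBCABCACBCACBABCCACBABCACBCACBABCCABCACBACBCABCACBCACBABCCACBABCACBCABCACBCACBABCACBCACBABCCABCACB ⇒ ACB·C·ACB·ABC·C·ABC·ACB·C·ACB·ABC·ACB·C·ACB·ABC·C·ABC·ACB·ACB·C·ABC·ACB·C·ACB·ABC·C·ACB·ABC·ACB·C·ABC·ACB·C·ACB·ABC·ACB·C·ACB·ABC·C·ABC·ACB·ACB·C·ACB·ABC·C·ABC·ACB·C·ACB·ABC·ACB·C·ACB·ABC·C·ABC·ACB·ACB·C·ABC·ACB·C·ACB·ABC·C·ACB·ABC·ACB·C·ABC·ACB·C·ACB·ABC·ACB·C·ACB·ABC·C·ABC·ACB·ACB·C·ACB·ABC·C·ABC·ACB·C·ACB·ABC·ACB·C·ABC·ACB·C·ACB·ABC·ACB·C·ACB·ABC·C·ABC·ACB·C·ACB·ABC·ACB·C·ACB·ABC·C·ABC·ACB·ACB·C·ABC·ACB·C·ACB·ABC
    A ↦ C
    B ↦ ABC
    C ↦ ACB

A->C, B->ABC, C->ACB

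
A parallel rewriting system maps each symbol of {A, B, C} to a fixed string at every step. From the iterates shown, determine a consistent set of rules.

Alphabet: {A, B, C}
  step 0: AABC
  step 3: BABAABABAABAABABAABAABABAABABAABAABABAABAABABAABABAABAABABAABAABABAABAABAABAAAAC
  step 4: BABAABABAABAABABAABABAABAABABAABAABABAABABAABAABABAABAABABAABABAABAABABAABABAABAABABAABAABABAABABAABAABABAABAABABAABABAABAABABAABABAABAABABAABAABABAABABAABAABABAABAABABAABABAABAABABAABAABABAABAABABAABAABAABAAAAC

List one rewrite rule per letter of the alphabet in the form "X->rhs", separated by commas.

  step 3 ⇒ step 4: BABAABABAABAABABAABAABABAABABAABAABABAABAABABAABABAABAABABAABAABABAABAABAABAAAAC ⇒ BA·BAA·BA·BAA·BAA·BA·BAA·BA·BAA·BAA·BA·BAA·BAA·BA·BAA·BA·BAA·BAA·BA·BAA·BAA·BA·BAA·BA·BAA·BAA·BA·BAA·BA·BAA·BAA·BA·BAA·BAA·BA·BAA·BA·BAA·BAA·BA·BAA·BAA·BA·BAA·BA·BAA·BAA·BA·BAA·BA·BAA·BAA·BA·BAA·BAA·BA·BAA·BA·BAA·BAA·BA·BAA·BAA·BA·BAA·BA·BAA·BAA·BA·BAA·BAA·BA·BAA·BAA·BA·BAA·BAA·BAA·BAA·AAC
    A ↦ BAA
    B ↦ BA
    C ↦ AAC

A->BAA, B->BA, C->AAC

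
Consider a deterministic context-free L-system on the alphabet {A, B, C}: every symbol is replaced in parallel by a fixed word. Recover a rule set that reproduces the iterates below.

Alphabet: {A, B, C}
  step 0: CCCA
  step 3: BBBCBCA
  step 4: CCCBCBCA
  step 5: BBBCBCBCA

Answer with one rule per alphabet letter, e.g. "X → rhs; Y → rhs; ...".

A->CA, B->C, C->B

  step 4 ⇒ step 5: CCCBCBCA ⇒ B·B·B·C·B·C·B·CA
    A ↦ CA
    B ↦ C
    C ↦ B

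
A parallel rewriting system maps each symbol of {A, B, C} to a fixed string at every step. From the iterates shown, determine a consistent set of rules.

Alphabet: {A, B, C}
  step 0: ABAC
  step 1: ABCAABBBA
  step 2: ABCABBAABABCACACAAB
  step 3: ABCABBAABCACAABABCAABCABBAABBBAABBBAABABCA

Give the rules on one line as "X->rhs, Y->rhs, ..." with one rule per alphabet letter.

  step 2 ⇒ step 3: ABCABBAABABCACACAAB ⇒ AB·CA·BBA·AB·CA·CA·AB·AB·CA·AB·CA·BBA·AB·BBA·AB·BBA·AB·AB·CA
    A ↦ AB
    B ↦ CA
    C ↦ BBA

A->AB, B->CA, C->BBA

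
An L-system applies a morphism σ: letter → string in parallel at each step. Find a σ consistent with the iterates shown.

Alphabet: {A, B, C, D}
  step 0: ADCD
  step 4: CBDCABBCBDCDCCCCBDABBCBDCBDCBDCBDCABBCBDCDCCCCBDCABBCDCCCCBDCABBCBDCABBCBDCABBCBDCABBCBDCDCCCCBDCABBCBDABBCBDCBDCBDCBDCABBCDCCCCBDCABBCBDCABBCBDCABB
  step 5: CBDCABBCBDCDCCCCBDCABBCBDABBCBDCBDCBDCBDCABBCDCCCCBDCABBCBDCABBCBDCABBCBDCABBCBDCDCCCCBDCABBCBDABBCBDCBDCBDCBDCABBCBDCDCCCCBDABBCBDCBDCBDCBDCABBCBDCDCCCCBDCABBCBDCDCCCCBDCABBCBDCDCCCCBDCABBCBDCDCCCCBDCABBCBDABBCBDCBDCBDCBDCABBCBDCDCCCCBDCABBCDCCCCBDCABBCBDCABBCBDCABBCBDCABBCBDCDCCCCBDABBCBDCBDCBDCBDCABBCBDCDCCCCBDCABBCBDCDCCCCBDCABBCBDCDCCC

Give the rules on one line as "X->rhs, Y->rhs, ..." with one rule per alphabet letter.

A->CDC, B->C, C->CBD, D->ABB

  step 4 ⇒ step 5: CBDCABBCBDCDCCCCBDABBCBDCBDCBDCBDCABBCBDCDCCCCBDCABBCDCCCCBDCABBCBDCABBCBDCABBCBDCABBCBDCDCCCCBDCABBCBDABBCBDCBDCBDCBDCABBCDCCCCBDCABBCBDCABBCBDCABB ⇒ CBD·C·ABB·CBD·CDC·C·C·CBD·C·ABB·CBD·ABB·CBD·CBD·CBD·CBD·C·ABB·CDC·C·C·CBD·C·ABB·CBD·C·ABB·CBD·C·ABB·CBD·C·ABB·CBD·CDC·C·C·CBD·C·ABB·CBD·ABB·CBD·CBD·CBD·CBD·C·ABB·CBD·CDC·C·C·CBD·ABB·CBD·CBD·CBD·CBD·C·ABB·CBD·CDC·C·C·CBD·C·ABB·CBD·CDC·C·C·CBD·C·ABB·CBD·CDC·C·C·CBD·C·ABB·CBD·CDC·C·C·CBD·C·ABB·CBD·ABB·CBD·CBD·CBD·CBD·C·ABB·CBD·CDC·C·C·CBD·C·ABB·CDC·C·C·CBD·C·ABB·CBD·C·ABB·CBD·C·ABB·CBD·C·ABB·CBD·CDC·C·C·CBD·ABB·CBD·CBD·CBD·CBD·C·ABB·CBD·CDC·C·C·CBD·C·ABB·CBD·CDC·C·C·CBD·C·ABB·CBD·CDC·C·C
    A ↦ CDC
    B ↦ C
    C ↦ CBD
    D ↦ ABB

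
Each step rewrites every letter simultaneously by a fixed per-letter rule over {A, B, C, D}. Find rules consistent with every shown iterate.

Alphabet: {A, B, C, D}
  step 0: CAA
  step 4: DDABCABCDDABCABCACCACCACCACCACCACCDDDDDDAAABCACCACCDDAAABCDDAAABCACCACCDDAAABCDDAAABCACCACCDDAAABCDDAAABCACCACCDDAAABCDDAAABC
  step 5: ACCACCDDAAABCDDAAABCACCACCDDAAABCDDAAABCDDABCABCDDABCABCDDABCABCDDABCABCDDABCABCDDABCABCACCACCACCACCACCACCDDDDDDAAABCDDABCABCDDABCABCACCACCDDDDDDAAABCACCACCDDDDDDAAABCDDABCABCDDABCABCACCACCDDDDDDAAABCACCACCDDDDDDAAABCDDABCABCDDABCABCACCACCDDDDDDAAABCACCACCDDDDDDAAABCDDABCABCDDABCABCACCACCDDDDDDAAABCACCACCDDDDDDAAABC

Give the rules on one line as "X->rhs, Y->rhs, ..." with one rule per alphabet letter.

  step 4 ⇒ step 5: DDABCABCDDABCABCACCACCACCACCACCACCDDDDDDAAABCACCACCDDAAABCDDAAABCACCACCDDAAABCDDAAABCACCACCDDAAABCDDAAABCACCACCDDAAABCDDAAABC ⇒ ACC·ACC·DD·AA·ABC·DD·AA·ABC·ACC·ACC·DD·AA·ABC·DD·AA·ABC·DD·ABC·ABC·DD·ABC·ABC·DD·ABC·ABC·DD·ABC·ABC·DD·ABC·ABC·DD·ABC·ABC·ACC·ACC·ACC·ACC·ACC·ACC·DD·DD·DD·AA·ABC·DD·ABC·ABC·DD·ABC·ABC·ACC·ACC·DD·DD·DD·AA·ABC·ACC·ACC·DD·DD·DD·AA·ABC·DD·ABC·ABC·DD·ABC·ABC·ACC·ACC·DD·DD·DD·AA·ABC·ACC·ACC·DD·DD·DD·AA·ABC·DD·ABC·ABC·DD·ABC·ABC·ACC·ACC·DD·DD·DD·AA·ABC·ACC·ACC·DD·DD·DD·AA·ABC·DD·ABC·ABC·DD·ABC·ABC·ACC·ACC·DD·DD·DD·AA·ABC·ACC·ACC·DD·DD·DD·AA·ABC
    A ↦ DD
    B ↦ AA
    C ↦ ABC
    D ↦ ACC

A->DD, B->AA, C->ABC, D->ACC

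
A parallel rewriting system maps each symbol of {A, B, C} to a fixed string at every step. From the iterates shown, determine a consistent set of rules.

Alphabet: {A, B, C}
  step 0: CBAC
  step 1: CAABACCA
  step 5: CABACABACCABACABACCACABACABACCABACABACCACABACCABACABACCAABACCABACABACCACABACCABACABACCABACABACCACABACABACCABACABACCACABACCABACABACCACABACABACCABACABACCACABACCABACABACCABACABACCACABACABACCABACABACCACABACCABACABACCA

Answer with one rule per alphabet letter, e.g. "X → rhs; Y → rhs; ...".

A->BAC, B->A, C->CA

  step 0 ⇒ step 1: CBAC ⇒ CA·A·BAC·CA
    A ↦ BAC
    B ↦ A
    C ↦ CA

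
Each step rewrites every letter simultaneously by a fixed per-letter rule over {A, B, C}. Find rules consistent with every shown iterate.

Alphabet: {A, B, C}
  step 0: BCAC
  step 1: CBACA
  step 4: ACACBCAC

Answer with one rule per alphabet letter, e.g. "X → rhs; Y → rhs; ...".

A->C, B->CB, C->A

  step 0 ⇒ step 1: BCAC ⇒ CB·A·C·A
    A ↦ C
    B ↦ CB
    C ↦ A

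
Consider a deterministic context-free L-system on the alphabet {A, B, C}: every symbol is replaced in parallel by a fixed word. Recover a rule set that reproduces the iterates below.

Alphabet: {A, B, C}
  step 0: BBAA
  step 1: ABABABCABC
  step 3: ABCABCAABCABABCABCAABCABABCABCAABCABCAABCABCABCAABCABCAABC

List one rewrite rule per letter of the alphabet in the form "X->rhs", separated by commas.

A->ABC, B->AB, C->CA

  step 0 ⇒ step 1: BBAA ⇒ AB·AB·ABC·ABC
    A ↦ ABC
    B ↦ AB
    C ↦ CA  (constrained at step 1)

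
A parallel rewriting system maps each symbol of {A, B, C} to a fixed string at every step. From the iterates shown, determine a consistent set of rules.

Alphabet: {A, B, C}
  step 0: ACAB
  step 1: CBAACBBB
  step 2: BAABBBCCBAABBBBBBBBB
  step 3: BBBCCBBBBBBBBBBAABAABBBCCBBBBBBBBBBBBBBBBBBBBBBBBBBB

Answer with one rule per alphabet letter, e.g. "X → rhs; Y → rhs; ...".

  step 2 ⇒ step 3: BAABBBCCBAABBBBBBBBB ⇒ BBB·C·C·BBB·BBB·BBB·BAA·BAA·BBB·C·C·BBB·BBB·BBB·BBB·BBB·BBB·BBB·BBB·BBB
    A ↦ C
    B ↦ BBB
    C ↦ BAA

A->C, B->BBB, C->BAA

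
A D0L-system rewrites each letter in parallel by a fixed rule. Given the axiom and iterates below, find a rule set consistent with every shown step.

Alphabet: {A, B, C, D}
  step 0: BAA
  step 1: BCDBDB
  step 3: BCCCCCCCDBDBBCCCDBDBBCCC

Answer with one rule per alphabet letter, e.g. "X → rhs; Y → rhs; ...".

A->DB, B->BC, C->CC, D->AA

  step 0 ⇒ step 1: BAA ⇒ BC·DB·DB
    A ↦ DB
    B ↦ BC
    C ↦ CC  (constrained at step 1)
    D ↦ AA  (constrained at step 1)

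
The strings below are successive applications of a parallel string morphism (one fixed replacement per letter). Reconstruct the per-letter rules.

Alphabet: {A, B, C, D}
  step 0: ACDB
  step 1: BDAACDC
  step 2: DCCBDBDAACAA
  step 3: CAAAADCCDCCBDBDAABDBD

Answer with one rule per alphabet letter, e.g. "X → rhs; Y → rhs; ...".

  step 2 ⇒ step 3: DCCBDBDAACAA ⇒ C·AA·AA·DC·C·DC·C·BD·BD·AA·BD·BD
    A ↦ BD
    B ↦ DC
    C ↦ AA
    D ↦ C

A->BD, B->DC, C->AA, D->C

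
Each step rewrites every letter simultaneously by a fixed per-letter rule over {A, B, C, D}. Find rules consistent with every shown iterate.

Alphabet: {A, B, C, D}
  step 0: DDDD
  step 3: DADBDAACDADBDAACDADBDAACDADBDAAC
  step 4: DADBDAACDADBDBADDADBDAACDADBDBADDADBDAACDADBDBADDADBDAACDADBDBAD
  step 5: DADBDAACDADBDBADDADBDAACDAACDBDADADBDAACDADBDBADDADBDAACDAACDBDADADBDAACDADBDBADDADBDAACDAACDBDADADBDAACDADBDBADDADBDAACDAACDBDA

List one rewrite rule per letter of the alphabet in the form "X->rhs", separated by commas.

  step 4 ⇒ step 5: DADBDAACDADBDBADDADBDAACDADBDBADDADBDAACDADBDBADDADBDAACDADBDBAD ⇒ DA·DB·DA·AC·DA·DB·DB·AD·DA·DB·DA·AC·DA·AC·DB·DA·DA·DB·DA·AC·DA·DB·DB·AD·DA·DB·DA·AC·DA·AC·DB·DA·DA·DB·DA·AC·DA·DB·DB·AD·DA·DB·DA·AC·DA·AC·DB·DA·DA·DB·DA·AC·DA·DB·DB·AD·DA·DB·DA·AC·DA·AC·DB·DA
    A ↦ DB
    B ↦ AC
    C ↦ AD
    D ↦ DA

A->DB, B->AC, C->AD, D->DA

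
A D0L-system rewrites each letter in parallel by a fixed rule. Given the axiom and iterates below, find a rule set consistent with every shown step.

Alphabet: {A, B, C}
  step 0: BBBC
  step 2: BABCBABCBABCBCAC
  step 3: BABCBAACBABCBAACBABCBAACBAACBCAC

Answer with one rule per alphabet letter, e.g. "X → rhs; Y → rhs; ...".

  step 2 ⇒ step 3: BABCBABCBABCBCAC ⇒ BA·BC·BA·AC·BA·BC·BA·AC·BA·BC·BA·AC·BA·AC·BC·AC
    A ↦ BC
    B ↦ BA
    C ↦ AC

A->BC, B->BA, C->AC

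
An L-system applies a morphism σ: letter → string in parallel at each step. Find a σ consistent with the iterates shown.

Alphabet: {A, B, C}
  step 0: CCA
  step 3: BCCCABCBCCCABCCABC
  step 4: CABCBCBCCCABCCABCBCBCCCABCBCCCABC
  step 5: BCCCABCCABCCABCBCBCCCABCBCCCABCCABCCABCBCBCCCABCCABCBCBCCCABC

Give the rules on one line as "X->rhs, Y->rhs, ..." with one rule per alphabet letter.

A->C, B->CA, C->BC

  step 4 ⇒ step 5: CABCBCBCCCABCCABCBCBCCCABCBCCCABC ⇒ BC·C·CA·BC·CA·BC·CA·BC·BC·BC·C·CA·BC·BC·C·CA·BC·CA·BC·CA·BC·BC·BC·C·CA·BC·CA·BC·BC·BC·C·CA·BC
    A ↦ C
    B ↦ CA
    C ↦ BC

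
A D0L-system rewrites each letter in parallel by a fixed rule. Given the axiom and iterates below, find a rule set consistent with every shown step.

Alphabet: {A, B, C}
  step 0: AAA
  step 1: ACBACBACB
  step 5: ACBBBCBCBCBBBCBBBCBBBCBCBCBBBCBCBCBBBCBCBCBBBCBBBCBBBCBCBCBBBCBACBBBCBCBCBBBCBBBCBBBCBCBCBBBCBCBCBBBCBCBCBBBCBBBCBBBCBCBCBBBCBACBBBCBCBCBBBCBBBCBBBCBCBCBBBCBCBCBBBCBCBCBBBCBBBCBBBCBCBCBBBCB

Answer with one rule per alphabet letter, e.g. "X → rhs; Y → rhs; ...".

A->ACB, B->CB, C->BB

  step 0 ⇒ step 1: AAA ⇒ ACB·ACB·ACB
    A ↦ ACB
    B ↦ CB  (constrained at step 1)
    C ↦ BB  (constrained at step 1)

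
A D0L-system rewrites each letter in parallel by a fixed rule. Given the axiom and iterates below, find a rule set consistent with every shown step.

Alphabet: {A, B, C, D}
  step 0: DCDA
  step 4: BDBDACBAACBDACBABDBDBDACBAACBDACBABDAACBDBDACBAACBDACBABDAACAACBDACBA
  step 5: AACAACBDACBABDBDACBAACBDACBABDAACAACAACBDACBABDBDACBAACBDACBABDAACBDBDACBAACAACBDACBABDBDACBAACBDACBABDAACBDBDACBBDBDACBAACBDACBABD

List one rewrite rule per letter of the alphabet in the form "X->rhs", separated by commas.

  step 4 ⇒ step 5: BDBDACBAACBDACBABDBDBDACBAACBDACBABDAACBDBDACBAACBDACBABDAACAACBDACBA ⇒ A·AC·A·AC·BD·ACB·A·BD·BD·ACB·A·AC·BD·ACB·A·BD·A·AC·A·AC·A·AC·BD·ACB·A·BD·BD·ACB·A·AC·BD·ACB·A·BD·A·AC·BD·BD·ACB·A·AC·A·AC·BD·ACB·A·BD·BD·ACB·A·AC·BD·ACB·A·BD·A·AC·BD·BD·ACB·BD·BD·ACB·A·AC·BD·ACB·A·BD
    A ↦ BD
    B ↦ A
    C ↦ ACB
    D ↦ AC

A->BD, B->A, C->ACB, D->AC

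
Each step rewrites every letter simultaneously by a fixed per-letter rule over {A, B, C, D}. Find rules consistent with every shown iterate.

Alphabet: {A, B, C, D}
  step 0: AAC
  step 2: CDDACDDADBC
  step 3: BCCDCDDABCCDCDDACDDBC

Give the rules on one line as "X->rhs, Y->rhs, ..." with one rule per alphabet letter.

A->DA, B->D, C->BC, D->CD

  step 2 ⇒ step 3: CDDACDDADBC ⇒ BC·CD·CD·DA·BC·CD·CD·DA·CD·D·BC
    A ↦ DA
    B ↦ D
    C ↦ BC
    D ↦ CD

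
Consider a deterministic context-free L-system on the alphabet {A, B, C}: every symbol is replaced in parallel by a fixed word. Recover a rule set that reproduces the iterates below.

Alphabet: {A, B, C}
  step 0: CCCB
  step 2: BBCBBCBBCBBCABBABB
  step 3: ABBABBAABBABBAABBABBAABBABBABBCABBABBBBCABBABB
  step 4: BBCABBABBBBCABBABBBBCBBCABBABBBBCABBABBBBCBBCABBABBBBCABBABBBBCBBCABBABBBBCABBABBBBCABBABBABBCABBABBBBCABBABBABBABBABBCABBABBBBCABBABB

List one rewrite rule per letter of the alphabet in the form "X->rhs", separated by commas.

A->BBC, B->ABB, C->A

  step 3 ⇒ step 4: ABBABBAABBABBAABBABBAABBABBABBCABBABBBBCABBABB ⇒ BBC·ABB·ABB·BBC·ABB·ABB·BBC·BBC·ABB·ABB·BBC·ABB·ABB·BBC·BBC·ABB·ABB·BBC·ABB·ABB·BBC·BBC·ABB·ABB·BBC·ABB·ABB·BBC·ABB·ABB·A·BBC·ABB·ABB·BBC·ABB·ABB·ABB·ABB·A·BBC·ABB·ABB·BBC·ABB·ABB
    A ↦ BBC
    B ↦ ABB
    C ↦ A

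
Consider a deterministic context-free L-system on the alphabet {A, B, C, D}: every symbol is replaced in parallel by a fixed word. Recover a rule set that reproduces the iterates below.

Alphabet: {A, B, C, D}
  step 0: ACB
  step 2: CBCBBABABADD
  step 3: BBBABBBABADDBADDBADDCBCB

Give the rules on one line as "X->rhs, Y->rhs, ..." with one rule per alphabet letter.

A->DD, B->BA, C->BB, D->CB

  step 2 ⇒ step 3: CBCBBABABADD ⇒ BB·BA·BB·BA·BA·DD·BA·DD·BA·DD·CB·CB
    A ↦ DD
    B ↦ BA
    C ↦ BB
    D ↦ CB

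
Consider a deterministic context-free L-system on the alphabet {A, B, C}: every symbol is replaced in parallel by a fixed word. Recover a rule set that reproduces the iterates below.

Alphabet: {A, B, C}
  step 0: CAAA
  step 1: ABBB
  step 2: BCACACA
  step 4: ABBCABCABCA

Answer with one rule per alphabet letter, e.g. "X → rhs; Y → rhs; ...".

  step 1 ⇒ step 2: ABBB ⇒ B·CA·CA·CA
    A ↦ B
    B ↦ CA
  step 0 ⇒ step 1: CAAA ⇒ A·B·B·B
    C ↦ A

A->B, B->CA, C->A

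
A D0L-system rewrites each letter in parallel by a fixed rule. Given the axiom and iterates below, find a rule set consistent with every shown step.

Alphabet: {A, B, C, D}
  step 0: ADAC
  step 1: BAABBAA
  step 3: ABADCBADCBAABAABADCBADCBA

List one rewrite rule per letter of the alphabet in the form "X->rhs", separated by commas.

A->BA, B->DC, C->A, D->AB

  step 0 ⇒ step 1: ADAC ⇒ BA·AB·BA·A
    A ↦ BA
    C ↦ A
    D ↦ AB
    B ↦ DC  (constrained at step 1)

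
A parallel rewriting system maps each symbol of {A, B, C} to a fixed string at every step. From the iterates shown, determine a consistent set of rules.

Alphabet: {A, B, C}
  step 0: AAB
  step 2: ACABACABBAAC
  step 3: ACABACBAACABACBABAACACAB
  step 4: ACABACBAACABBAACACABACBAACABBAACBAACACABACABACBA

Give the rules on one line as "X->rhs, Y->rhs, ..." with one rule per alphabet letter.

A->AC, B->BA, C->AB

  step 3 ⇒ step 4: ACABACBAACABACBABAACACAB ⇒ AC·AB·AC·BA·AC·AB·BA·AC·AC·AB·AC·BA·AC·AB·BA·AC·BA·AC·AC·AB·AC·AB·AC·BA
    A ↦ AC
    B ↦ BA
    C ↦ AB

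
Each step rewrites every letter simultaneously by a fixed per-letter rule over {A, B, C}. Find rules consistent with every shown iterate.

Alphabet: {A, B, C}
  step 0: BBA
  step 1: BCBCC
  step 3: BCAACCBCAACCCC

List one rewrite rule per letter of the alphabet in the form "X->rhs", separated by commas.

A->C, B->BC, C->AA

  step 0 ⇒ step 1: BBA ⇒ BC·BC·C
    A ↦ C
    B ↦ BC
    C ↦ AA  (constrained at step 1)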